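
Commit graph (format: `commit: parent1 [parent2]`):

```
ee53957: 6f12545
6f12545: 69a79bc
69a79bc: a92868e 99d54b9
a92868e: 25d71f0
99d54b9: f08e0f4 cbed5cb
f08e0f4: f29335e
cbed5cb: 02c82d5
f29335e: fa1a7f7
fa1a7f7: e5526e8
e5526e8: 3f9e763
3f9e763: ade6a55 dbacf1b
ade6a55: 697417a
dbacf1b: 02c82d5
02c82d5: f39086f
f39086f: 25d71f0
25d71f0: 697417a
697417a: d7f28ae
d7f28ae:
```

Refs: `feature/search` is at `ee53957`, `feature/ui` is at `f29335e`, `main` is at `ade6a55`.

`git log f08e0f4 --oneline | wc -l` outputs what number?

12

Walking parent pointers from f08e0f4: reachable set = {02c82d5, 25d71f0, 3f9e763, 697417a, ade6a55, d7f28ae, dbacf1b, e5526e8, f08e0f4, f29335e, f39086f, fa1a7f7}.
That is 12 commits.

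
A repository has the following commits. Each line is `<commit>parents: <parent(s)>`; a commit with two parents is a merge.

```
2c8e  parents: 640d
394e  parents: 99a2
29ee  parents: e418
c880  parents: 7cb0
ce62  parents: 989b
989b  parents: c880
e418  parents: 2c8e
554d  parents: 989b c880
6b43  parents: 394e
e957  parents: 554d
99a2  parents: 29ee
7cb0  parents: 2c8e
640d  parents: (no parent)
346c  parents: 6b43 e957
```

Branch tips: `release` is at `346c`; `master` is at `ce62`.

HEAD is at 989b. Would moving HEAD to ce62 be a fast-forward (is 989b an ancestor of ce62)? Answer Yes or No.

Yes

A fast-forward from 989b to ce62 is possible iff 989b is an ancestor of ce62.
Ancestors of ce62: {2c8e, 640d, 7cb0, 989b, c880, ce62}.
989b is among them, so fast-forward is possible.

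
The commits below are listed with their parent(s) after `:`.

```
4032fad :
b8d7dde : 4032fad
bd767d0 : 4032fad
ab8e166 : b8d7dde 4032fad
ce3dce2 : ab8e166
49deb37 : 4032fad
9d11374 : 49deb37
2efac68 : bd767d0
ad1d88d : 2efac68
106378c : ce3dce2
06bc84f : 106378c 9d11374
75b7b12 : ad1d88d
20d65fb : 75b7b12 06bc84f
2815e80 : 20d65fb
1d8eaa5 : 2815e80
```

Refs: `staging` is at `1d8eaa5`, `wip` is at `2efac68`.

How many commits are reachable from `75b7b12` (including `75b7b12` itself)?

5

Walking parent pointers from 75b7b12: reachable set = {2efac68, 4032fad, 75b7b12, ad1d88d, bd767d0}.
That is 5 commits.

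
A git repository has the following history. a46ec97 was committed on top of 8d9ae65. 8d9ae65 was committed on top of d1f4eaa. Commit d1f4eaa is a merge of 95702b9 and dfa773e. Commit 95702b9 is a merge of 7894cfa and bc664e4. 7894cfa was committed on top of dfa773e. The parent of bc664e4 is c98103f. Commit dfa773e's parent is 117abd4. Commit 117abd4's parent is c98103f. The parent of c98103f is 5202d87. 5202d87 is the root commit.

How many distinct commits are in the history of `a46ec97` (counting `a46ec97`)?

Walking parent pointers from a46ec97: reachable set = {117abd4, 5202d87, 7894cfa, 8d9ae65, 95702b9, a46ec97, bc664e4, c98103f, d1f4eaa, dfa773e}.
That is 10 commits.

10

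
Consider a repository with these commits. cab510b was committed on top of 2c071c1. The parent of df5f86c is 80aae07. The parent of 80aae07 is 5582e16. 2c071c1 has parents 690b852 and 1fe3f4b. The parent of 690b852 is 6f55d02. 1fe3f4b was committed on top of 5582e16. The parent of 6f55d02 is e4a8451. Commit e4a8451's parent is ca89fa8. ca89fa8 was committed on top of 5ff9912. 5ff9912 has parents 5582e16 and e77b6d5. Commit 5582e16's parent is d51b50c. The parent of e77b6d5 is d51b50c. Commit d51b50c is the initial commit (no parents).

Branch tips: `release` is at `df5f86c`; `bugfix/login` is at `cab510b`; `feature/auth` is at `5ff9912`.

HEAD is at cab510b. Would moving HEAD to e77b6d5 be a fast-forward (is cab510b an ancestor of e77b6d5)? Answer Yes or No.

No

A fast-forward from cab510b to e77b6d5 is possible iff cab510b is an ancestor of e77b6d5.
Ancestors of e77b6d5: {d51b50c, e77b6d5}.
cab510b is not among them, so fast-forward is not possible.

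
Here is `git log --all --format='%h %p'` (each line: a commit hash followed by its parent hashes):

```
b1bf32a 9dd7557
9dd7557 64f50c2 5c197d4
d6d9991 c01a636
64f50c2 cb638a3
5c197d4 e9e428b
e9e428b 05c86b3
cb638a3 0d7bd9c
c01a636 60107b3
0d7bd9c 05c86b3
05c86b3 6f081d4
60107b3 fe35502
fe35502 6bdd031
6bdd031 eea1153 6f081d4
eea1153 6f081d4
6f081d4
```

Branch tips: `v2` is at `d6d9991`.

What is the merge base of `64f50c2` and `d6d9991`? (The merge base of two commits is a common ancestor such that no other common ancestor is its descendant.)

6f081d4

Ancestors of 64f50c2: {05c86b3, 0d7bd9c, 64f50c2, 6f081d4, cb638a3}.
Ancestors of d6d9991: {60107b3, 6bdd031, 6f081d4, c01a636, d6d9991, eea1153, fe35502}.
Common ancestors: {6f081d4}.
The only common ancestor is 6f081d4, so it is the merge base.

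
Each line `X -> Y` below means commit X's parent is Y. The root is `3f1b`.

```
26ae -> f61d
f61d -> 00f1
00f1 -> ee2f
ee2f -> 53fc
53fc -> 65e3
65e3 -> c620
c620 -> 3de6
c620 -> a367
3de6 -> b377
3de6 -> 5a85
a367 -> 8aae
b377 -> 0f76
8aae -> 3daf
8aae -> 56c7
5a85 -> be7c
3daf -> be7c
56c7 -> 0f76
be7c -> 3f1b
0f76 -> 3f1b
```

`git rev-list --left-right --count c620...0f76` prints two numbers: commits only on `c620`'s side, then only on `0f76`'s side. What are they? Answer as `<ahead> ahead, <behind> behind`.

9 ahead, 0 behind

Reachable from c620: {0f76, 3daf, 3de6, 3f1b, 56c7, 5a85, 8aae, a367, b377, be7c, c620}.
Reachable from 0f76: {0f76, 3f1b}.
Only in c620's history (ahead): {3daf, 3de6, 56c7, 5a85, 8aae, a367, b377, be7c, c620} — 9.
Only in 0f76's history (behind): {} — 0.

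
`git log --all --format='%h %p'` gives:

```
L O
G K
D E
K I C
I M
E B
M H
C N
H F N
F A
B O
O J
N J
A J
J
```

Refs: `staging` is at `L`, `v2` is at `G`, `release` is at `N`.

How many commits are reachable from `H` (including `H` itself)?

Walking parent pointers from H: reachable set = {A, F, H, J, N}.
That is 5 commits.

5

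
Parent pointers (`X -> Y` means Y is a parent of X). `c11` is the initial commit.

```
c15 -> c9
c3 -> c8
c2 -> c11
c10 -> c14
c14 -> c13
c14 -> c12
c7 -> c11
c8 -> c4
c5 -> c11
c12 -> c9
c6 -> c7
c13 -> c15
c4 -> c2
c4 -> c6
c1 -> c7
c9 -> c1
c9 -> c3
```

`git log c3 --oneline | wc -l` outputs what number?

7

Walking parent pointers from c3: reachable set = {c11, c2, c3, c4, c6, c7, c8}.
That is 7 commits.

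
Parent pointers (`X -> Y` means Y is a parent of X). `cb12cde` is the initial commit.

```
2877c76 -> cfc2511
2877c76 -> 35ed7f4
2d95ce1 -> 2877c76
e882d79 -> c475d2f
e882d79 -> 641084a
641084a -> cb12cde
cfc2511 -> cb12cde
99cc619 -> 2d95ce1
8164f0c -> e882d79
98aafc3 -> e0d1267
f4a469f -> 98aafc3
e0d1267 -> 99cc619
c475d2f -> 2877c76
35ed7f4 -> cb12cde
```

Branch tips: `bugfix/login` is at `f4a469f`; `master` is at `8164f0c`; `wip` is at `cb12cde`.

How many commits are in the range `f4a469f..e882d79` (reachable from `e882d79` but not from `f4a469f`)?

Reachable from e882d79: {2877c76, 35ed7f4, 641084a, c475d2f, cb12cde, cfc2511, e882d79}.
Reachable from f4a469f: {2877c76, 2d95ce1, 35ed7f4, 98aafc3, 99cc619, cb12cde, cfc2511, e0d1267, f4a469f}.
In e882d79's history but not f4a469f's: {641084a, c475d2f, e882d79} — 3 commits.

3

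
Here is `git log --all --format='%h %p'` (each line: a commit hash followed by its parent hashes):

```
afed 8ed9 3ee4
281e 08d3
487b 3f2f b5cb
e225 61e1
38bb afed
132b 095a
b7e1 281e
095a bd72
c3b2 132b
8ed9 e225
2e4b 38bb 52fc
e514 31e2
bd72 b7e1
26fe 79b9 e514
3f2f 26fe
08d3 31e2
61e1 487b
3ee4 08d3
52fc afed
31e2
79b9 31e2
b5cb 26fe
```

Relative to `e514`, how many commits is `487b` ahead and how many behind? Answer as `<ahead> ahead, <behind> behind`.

Reachable from 487b: {26fe, 31e2, 3f2f, 487b, 79b9, b5cb, e514}.
Reachable from e514: {31e2, e514}.
Only in 487b's history (ahead): {26fe, 3f2f, 487b, 79b9, b5cb} — 5.
Only in e514's history (behind): {} — 0.

5 ahead, 0 behind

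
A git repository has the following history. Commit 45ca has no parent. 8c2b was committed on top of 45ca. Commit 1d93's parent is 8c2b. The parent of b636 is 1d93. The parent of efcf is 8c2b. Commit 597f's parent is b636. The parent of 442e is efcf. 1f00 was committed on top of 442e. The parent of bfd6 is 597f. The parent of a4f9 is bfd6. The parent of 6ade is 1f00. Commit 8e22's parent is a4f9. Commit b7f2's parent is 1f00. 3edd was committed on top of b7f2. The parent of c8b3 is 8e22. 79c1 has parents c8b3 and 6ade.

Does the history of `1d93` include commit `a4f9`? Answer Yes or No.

No

Ancestors of 1d93: {1d93, 45ca, 8c2b}.
a4f9 is not in that set, so it is not an ancestor of 1d93.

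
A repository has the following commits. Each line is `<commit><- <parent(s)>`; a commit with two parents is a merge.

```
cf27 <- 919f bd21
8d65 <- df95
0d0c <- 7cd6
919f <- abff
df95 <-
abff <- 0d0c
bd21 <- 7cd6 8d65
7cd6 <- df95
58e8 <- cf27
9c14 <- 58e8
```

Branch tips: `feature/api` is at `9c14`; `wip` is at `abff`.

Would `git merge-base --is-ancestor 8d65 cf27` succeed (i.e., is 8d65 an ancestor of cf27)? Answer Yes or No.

Yes

Ancestors of cf27 (commits reachable by following parents): {0d0c, 7cd6, 8d65, 919f, abff, bd21, cf27, df95}.
8d65 is in that set, so it is an ancestor of cf27.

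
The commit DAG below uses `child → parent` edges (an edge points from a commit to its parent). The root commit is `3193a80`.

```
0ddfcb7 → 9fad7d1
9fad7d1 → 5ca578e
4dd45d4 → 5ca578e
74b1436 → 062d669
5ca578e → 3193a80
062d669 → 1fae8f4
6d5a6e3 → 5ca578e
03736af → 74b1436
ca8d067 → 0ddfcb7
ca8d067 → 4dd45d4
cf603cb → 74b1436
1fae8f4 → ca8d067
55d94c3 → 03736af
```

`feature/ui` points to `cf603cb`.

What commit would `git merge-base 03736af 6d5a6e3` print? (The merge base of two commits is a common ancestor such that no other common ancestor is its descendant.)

5ca578e

Ancestors of 03736af: {03736af, 062d669, 0ddfcb7, 1fae8f4, 3193a80, 4dd45d4, 5ca578e, 74b1436, 9fad7d1, ca8d067}.
Ancestors of 6d5a6e3: {3193a80, 5ca578e, 6d5a6e3}.
Common ancestors: {3193a80, 5ca578e}.
Among these, 5ca578e is not an ancestor of any other common ancestor — it is the merge base.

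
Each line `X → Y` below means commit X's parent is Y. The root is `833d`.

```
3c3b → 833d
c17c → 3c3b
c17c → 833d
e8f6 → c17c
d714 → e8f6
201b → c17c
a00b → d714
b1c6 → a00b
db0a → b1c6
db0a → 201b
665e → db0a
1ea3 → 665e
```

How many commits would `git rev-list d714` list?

5

Walking parent pointers from d714: reachable set = {3c3b, 833d, c17c, d714, e8f6}.
That is 5 commits.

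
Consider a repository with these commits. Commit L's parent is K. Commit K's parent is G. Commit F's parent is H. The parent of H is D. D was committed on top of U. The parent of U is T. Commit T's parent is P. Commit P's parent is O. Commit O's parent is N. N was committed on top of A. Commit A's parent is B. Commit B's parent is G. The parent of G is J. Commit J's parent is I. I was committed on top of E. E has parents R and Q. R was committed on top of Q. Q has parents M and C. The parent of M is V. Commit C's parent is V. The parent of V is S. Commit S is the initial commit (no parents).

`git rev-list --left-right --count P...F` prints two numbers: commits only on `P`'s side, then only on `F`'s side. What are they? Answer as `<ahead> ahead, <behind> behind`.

0 ahead, 5 behind

Reachable from P: {A, B, C, E, G, I, J, M, N, O, P, Q, R, S, V}.
Reachable from F: {A, B, C, D, E, F, G, H, I, J, M, N, O, P, Q, R, S, T, U, V}.
Only in P's history (ahead): {} — 0.
Only in F's history (behind): {D, F, H, T, U} — 5.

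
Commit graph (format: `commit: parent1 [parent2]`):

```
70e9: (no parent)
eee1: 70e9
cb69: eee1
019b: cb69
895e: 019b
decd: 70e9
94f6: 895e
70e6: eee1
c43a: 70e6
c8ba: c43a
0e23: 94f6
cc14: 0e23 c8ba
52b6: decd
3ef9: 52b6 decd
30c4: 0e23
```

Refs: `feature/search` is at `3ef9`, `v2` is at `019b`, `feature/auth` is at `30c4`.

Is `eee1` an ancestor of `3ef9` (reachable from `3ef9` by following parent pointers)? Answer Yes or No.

Ancestors of 3ef9: {3ef9, 52b6, 70e9, decd}.
eee1 is not in that set, so it is not an ancestor of 3ef9.

No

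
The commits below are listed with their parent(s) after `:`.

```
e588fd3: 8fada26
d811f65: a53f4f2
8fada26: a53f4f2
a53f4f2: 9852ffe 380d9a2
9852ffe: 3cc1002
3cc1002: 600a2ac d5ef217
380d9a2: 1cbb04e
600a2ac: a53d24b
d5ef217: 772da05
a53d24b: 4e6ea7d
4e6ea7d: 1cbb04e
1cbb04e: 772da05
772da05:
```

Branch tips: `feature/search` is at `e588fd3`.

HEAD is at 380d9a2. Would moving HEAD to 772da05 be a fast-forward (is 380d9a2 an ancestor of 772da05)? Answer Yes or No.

A fast-forward from 380d9a2 to 772da05 is possible iff 380d9a2 is an ancestor of 772da05.
Ancestors of 772da05: {772da05}.
380d9a2 is not among them, so fast-forward is not possible.

No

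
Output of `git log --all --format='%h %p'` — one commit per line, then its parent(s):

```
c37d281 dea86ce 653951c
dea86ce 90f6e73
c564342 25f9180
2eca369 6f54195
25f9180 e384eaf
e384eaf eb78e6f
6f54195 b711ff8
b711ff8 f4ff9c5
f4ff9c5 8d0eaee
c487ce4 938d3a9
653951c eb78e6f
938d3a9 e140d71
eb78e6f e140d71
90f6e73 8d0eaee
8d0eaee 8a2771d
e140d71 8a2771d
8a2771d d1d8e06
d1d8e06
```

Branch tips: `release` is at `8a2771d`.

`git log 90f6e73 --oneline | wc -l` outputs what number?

Walking parent pointers from 90f6e73: reachable set = {8a2771d, 8d0eaee, 90f6e73, d1d8e06}.
That is 4 commits.

4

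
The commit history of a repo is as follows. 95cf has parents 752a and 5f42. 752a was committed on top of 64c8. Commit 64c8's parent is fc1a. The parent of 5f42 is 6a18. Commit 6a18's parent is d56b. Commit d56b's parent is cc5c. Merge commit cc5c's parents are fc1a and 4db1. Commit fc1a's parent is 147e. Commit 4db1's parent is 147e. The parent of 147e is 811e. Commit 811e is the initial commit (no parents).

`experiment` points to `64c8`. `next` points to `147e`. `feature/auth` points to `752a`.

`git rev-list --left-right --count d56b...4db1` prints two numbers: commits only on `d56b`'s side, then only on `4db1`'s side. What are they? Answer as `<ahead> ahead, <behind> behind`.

3 ahead, 0 behind

Reachable from d56b: {147e, 4db1, 811e, cc5c, d56b, fc1a}.
Reachable from 4db1: {147e, 4db1, 811e}.
Only in d56b's history (ahead): {cc5c, d56b, fc1a} — 3.
Only in 4db1's history (behind): {} — 0.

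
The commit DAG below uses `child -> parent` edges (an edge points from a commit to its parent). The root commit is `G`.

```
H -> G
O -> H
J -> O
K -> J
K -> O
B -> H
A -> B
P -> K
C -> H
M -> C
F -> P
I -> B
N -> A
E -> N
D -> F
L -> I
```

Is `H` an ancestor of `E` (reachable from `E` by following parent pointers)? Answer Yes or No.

Ancestors of E (commits reachable by following parents): {A, B, E, G, H, N}.
H is in that set, so it is an ancestor of E.

Yes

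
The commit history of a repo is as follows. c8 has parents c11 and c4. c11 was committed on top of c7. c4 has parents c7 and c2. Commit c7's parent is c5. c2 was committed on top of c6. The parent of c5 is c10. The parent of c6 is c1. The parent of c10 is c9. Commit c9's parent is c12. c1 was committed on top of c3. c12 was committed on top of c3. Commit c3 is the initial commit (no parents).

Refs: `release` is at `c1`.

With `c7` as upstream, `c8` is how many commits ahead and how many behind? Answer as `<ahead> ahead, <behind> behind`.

Reachable from c8: {c1, c10, c11, c12, c2, c3, c4, c5, c6, c7, c8, c9}.
Reachable from c7: {c10, c12, c3, c5, c7, c9}.
Only in c8's history (ahead): {c1, c11, c2, c4, c6, c8} — 6.
Only in c7's history (behind): {} — 0.

6 ahead, 0 behind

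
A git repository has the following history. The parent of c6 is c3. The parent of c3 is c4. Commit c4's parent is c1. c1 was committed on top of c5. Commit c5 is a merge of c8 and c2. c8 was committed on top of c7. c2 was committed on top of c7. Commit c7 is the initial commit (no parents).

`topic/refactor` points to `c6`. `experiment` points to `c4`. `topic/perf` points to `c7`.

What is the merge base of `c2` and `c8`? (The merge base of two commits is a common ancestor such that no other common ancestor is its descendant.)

Ancestors of c2: {c2, c7}.
Ancestors of c8: {c7, c8}.
Common ancestors: {c7}.
The only common ancestor is c7, so it is the merge base.

c7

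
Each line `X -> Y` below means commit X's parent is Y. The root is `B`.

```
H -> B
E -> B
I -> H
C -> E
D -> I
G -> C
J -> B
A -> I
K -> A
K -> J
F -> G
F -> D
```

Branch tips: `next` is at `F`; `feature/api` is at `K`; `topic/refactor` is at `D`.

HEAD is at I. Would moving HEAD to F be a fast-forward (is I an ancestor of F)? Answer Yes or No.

Yes

A fast-forward from I to F is possible iff I is an ancestor of F.
Ancestors of F: {B, C, D, E, F, G, H, I}.
I is among them, so fast-forward is possible.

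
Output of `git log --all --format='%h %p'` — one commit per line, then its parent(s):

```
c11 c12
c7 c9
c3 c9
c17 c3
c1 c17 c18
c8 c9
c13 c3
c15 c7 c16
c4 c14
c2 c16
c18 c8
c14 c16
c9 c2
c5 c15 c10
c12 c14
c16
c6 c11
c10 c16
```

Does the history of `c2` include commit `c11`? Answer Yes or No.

Ancestors of c2: {c16, c2}.
c11 is not in that set, so it is not an ancestor of c2.

No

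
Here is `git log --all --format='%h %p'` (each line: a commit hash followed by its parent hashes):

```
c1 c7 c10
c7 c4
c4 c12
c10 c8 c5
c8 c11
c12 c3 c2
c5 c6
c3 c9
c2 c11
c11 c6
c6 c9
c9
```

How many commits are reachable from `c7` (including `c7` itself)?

Walking parent pointers from c7: reachable set = {c11, c12, c2, c3, c4, c6, c7, c9}.
That is 8 commits.

8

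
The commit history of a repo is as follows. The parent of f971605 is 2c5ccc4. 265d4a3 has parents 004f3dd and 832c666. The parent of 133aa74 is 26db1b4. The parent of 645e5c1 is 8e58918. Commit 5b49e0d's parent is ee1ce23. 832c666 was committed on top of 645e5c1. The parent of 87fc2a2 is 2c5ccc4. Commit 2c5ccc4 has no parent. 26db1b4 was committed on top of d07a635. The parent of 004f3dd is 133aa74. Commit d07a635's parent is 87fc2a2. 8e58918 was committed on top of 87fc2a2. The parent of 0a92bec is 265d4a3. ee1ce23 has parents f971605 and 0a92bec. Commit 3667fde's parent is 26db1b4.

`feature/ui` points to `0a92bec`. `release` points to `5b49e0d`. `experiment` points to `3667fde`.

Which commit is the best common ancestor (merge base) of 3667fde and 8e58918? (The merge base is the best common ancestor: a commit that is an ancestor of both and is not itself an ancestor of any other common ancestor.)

87fc2a2

Ancestors of 3667fde: {26db1b4, 2c5ccc4, 3667fde, 87fc2a2, d07a635}.
Ancestors of 8e58918: {2c5ccc4, 87fc2a2, 8e58918}.
Common ancestors: {2c5ccc4, 87fc2a2}.
Among these, 87fc2a2 is not an ancestor of any other common ancestor — it is the merge base.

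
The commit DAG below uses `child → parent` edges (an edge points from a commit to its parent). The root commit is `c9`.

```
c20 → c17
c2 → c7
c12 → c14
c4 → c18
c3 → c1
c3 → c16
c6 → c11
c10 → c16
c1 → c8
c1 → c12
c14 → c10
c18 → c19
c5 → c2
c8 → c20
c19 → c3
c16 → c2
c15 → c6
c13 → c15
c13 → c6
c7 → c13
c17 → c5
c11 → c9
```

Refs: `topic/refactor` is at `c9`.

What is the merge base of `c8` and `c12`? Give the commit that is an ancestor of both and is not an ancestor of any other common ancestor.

Ancestors of c8: {c11, c13, c15, c17, c2, c20, c5, c6, c7, c8, c9}.
Ancestors of c12: {c10, c11, c12, c13, c14, c15, c16, c2, c6, c7, c9}.
Common ancestors: {c11, c13, c15, c2, c6, c7, c9}.
Among these, c2 is not an ancestor of any other common ancestor — it is the merge base.

c2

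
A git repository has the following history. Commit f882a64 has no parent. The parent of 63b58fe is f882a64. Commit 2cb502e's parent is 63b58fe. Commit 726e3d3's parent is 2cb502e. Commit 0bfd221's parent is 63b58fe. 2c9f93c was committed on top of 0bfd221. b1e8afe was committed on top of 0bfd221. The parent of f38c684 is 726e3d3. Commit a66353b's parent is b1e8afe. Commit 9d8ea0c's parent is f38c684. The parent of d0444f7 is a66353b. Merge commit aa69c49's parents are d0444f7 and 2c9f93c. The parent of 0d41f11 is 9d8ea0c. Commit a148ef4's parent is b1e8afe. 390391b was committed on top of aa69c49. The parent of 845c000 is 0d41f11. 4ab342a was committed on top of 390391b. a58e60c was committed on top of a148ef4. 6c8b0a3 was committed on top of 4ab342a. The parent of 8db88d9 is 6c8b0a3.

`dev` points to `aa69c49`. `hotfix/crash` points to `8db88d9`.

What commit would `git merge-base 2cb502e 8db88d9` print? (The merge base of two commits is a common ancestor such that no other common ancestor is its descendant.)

Ancestors of 2cb502e: {2cb502e, 63b58fe, f882a64}.
Ancestors of 8db88d9: {0bfd221, 2c9f93c, 390391b, 4ab342a, 63b58fe, 6c8b0a3, 8db88d9, a66353b, aa69c49, b1e8afe, d0444f7, f882a64}.
Common ancestors: {63b58fe, f882a64}.
Among these, 63b58fe is not an ancestor of any other common ancestor — it is the merge base.

63b58fe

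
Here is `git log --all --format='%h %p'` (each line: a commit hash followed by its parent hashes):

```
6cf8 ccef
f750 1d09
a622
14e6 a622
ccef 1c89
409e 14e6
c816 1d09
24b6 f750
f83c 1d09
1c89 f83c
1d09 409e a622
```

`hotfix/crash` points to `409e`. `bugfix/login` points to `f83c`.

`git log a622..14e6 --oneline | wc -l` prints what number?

Reachable from 14e6: {14e6, a622}.
Reachable from a622: {a622}.
In 14e6's history but not a622's: {14e6} — 1 commit.

1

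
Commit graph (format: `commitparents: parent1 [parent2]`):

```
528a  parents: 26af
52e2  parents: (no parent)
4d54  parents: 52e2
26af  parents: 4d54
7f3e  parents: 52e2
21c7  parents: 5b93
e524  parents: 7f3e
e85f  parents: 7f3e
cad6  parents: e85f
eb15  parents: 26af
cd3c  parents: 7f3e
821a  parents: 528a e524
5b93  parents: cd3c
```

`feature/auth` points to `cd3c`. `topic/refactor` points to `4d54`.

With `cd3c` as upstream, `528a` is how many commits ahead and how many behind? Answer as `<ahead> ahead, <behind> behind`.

Reachable from 528a: {26af, 4d54, 528a, 52e2}.
Reachable from cd3c: {52e2, 7f3e, cd3c}.
Only in 528a's history (ahead): {26af, 4d54, 528a} — 3.
Only in cd3c's history (behind): {7f3e, cd3c} — 2.

3 ahead, 2 behind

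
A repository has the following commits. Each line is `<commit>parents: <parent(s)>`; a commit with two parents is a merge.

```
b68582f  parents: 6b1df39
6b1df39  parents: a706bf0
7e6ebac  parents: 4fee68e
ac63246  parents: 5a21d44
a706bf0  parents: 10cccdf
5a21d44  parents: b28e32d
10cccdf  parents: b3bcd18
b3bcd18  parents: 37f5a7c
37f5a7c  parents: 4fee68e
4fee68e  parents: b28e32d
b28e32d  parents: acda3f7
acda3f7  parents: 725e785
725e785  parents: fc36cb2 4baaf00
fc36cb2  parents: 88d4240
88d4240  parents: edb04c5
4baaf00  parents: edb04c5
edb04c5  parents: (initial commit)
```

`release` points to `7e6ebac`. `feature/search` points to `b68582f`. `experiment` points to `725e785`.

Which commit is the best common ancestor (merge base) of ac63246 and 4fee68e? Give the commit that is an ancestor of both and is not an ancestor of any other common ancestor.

Ancestors of ac63246: {4baaf00, 5a21d44, 725e785, 88d4240, ac63246, acda3f7, b28e32d, edb04c5, fc36cb2}.
Ancestors of 4fee68e: {4baaf00, 4fee68e, 725e785, 88d4240, acda3f7, b28e32d, edb04c5, fc36cb2}.
Common ancestors: {4baaf00, 725e785, 88d4240, acda3f7, b28e32d, edb04c5, fc36cb2}.
Among these, b28e32d is not an ancestor of any other common ancestor — it is the merge base.

b28e32d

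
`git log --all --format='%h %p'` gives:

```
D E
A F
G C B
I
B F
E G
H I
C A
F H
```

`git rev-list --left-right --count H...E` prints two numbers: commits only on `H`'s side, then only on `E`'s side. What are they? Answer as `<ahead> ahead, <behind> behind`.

Reachable from H: {H, I}.
Reachable from E: {A, B, C, E, F, G, H, I}.
Only in H's history (ahead): {} — 0.
Only in E's history (behind): {A, B, C, E, F, G} — 6.

0 ahead, 6 behind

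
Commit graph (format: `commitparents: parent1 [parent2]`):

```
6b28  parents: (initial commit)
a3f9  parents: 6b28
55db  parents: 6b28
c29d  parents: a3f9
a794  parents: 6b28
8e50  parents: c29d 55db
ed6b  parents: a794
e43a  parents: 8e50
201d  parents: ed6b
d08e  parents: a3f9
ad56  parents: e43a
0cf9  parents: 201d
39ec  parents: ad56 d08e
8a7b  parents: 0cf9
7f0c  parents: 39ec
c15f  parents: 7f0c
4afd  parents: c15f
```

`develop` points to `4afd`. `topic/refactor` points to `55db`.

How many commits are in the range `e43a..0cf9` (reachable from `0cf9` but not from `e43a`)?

4

Reachable from 0cf9: {0cf9, 201d, 6b28, a794, ed6b}.
Reachable from e43a: {55db, 6b28, 8e50, a3f9, c29d, e43a}.
In 0cf9's history but not e43a's: {0cf9, 201d, a794, ed6b} — 4 commits.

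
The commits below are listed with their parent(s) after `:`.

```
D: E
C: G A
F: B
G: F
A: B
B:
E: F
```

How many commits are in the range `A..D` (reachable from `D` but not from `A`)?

Reachable from D: {B, D, E, F}.
Reachable from A: {A, B}.
In D's history but not A's: {D, E, F} — 3 commits.

3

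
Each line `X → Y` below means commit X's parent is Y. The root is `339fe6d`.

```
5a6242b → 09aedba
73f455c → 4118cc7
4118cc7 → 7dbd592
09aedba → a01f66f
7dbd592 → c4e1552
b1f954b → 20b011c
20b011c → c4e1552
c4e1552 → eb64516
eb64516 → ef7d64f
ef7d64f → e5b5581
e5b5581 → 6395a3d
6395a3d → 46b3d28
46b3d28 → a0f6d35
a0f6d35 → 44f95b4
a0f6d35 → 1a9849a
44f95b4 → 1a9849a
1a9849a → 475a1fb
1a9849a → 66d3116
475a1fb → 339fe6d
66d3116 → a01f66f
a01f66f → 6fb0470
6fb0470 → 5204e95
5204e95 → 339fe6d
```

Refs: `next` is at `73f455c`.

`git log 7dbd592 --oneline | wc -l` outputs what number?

16

Walking parent pointers from 7dbd592: reachable set = {1a9849a, 339fe6d, 44f95b4, 46b3d28, 475a1fb, 5204e95, 6395a3d, 66d3116, 6fb0470, 7dbd592, a01f66f, a0f6d35, c4e1552, e5b5581, eb64516, ef7d64f}.
That is 16 commits.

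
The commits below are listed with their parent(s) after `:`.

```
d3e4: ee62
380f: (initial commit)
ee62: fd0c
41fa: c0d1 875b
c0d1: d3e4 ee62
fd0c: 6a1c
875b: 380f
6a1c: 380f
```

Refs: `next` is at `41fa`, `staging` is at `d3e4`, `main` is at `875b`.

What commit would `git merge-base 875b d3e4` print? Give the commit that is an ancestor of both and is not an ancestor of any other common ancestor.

380f

Ancestors of 875b: {380f, 875b}.
Ancestors of d3e4: {380f, 6a1c, d3e4, ee62, fd0c}.
Common ancestors: {380f}.
The only common ancestor is 380f, so it is the merge base.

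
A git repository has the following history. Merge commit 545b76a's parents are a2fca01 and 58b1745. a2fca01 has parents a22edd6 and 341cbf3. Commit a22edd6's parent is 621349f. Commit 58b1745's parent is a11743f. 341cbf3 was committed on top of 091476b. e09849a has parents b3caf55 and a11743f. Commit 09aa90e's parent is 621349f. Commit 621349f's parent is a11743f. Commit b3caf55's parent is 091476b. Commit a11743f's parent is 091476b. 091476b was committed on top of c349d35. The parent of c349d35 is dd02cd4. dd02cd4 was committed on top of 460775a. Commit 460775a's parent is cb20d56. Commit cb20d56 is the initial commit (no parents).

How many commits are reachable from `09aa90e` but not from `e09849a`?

2

Reachable from 09aa90e: {091476b, 09aa90e, 460775a, 621349f, a11743f, c349d35, cb20d56, dd02cd4}.
Reachable from e09849a: {091476b, 460775a, a11743f, b3caf55, c349d35, cb20d56, dd02cd4, e09849a}.
In 09aa90e's history but not e09849a's: {09aa90e, 621349f} — 2 commits.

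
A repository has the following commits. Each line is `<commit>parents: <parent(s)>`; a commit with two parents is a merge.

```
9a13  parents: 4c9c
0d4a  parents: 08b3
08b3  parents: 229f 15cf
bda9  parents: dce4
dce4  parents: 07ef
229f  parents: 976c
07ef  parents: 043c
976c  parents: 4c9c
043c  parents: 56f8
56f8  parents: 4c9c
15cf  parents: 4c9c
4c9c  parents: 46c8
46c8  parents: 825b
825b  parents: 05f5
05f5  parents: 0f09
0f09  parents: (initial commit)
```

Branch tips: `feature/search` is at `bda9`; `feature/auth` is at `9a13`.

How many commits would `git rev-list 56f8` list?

Walking parent pointers from 56f8: reachable set = {05f5, 0f09, 46c8, 4c9c, 56f8, 825b}.
That is 6 commits.

6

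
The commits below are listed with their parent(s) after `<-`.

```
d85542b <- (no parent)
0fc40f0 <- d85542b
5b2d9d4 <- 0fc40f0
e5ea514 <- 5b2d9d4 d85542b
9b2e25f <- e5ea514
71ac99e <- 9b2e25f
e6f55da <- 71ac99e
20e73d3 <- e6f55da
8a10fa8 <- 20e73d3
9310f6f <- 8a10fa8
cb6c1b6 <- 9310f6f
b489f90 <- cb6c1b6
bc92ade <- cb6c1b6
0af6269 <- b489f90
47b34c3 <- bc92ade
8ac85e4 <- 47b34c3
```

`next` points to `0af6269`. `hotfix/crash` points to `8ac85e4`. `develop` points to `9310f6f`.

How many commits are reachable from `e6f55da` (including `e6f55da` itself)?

7

Walking parent pointers from e6f55da: reachable set = {0fc40f0, 5b2d9d4, 71ac99e, 9b2e25f, d85542b, e5ea514, e6f55da}.
That is 7 commits.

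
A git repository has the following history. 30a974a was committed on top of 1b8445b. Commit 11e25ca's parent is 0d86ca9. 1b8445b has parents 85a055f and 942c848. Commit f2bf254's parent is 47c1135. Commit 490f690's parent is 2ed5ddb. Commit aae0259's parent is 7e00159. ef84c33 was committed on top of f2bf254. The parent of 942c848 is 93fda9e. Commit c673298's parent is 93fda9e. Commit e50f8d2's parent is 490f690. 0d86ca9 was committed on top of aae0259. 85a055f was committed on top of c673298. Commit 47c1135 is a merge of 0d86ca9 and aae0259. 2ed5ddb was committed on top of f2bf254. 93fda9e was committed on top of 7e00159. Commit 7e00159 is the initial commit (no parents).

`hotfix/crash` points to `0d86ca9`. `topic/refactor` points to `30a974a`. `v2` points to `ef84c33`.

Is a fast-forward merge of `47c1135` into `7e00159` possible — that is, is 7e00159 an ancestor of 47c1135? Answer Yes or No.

Yes

A fast-forward from 7e00159 to 47c1135 is possible iff 7e00159 is an ancestor of 47c1135.
Ancestors of 47c1135: {0d86ca9, 47c1135, 7e00159, aae0259}.
7e00159 is among them, so fast-forward is possible.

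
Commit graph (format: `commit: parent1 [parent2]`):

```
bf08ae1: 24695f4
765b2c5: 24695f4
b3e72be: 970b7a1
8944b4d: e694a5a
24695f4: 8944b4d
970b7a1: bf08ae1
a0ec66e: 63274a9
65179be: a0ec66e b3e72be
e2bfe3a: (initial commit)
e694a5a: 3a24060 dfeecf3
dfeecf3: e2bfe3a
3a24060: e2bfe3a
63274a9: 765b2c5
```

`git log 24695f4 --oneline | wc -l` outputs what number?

Walking parent pointers from 24695f4: reachable set = {24695f4, 3a24060, 8944b4d, dfeecf3, e2bfe3a, e694a5a}.
That is 6 commits.

6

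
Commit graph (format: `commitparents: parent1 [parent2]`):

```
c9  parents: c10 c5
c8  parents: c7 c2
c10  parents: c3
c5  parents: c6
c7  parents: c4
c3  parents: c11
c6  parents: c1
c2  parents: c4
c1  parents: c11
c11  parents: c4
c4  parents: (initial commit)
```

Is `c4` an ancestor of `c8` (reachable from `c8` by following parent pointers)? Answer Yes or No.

Ancestors of c8 (commits reachable by following parents): {c2, c4, c7, c8}.
c4 is in that set, so it is an ancestor of c8.

Yes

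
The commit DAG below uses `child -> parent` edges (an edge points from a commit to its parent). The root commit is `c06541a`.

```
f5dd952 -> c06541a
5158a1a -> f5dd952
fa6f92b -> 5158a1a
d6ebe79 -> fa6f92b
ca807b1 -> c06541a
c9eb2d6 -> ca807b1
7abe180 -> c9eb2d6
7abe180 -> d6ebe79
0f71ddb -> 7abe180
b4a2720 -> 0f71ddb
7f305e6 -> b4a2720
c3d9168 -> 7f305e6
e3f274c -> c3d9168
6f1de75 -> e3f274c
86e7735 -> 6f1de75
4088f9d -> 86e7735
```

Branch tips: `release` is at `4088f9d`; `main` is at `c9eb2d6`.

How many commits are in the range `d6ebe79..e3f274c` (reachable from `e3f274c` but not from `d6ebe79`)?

8

Reachable from e3f274c: {0f71ddb, 5158a1a, 7abe180, 7f305e6, b4a2720, c06541a, c3d9168, c9eb2d6, ca807b1, d6ebe79, e3f274c, f5dd952, fa6f92b}.
Reachable from d6ebe79: {5158a1a, c06541a, d6ebe79, f5dd952, fa6f92b}.
In e3f274c's history but not d6ebe79's: {0f71ddb, 7abe180, 7f305e6, b4a2720, c3d9168, c9eb2d6, ca807b1, e3f274c} — 8 commits.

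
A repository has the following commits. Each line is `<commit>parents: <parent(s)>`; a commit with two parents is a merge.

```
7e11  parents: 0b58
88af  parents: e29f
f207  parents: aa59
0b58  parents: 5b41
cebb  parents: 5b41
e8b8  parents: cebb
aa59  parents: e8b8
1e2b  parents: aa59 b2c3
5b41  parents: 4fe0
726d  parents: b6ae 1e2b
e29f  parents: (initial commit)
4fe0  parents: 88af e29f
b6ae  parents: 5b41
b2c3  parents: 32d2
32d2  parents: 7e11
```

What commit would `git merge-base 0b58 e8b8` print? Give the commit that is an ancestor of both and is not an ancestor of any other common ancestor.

5b41

Ancestors of 0b58: {0b58, 4fe0, 5b41, 88af, e29f}.
Ancestors of e8b8: {4fe0, 5b41, 88af, cebb, e29f, e8b8}.
Common ancestors: {4fe0, 5b41, 88af, e29f}.
Among these, 5b41 is not an ancestor of any other common ancestor — it is the merge base.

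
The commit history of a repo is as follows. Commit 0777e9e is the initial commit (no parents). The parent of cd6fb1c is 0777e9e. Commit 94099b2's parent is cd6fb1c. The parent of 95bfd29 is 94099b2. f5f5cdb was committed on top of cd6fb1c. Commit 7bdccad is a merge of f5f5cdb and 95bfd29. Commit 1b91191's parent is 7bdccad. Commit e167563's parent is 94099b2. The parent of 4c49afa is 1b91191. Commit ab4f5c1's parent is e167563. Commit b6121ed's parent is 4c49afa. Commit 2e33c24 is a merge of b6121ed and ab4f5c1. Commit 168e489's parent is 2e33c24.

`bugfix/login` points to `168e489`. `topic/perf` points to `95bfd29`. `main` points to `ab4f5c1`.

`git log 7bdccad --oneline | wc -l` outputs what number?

6

Walking parent pointers from 7bdccad: reachable set = {0777e9e, 7bdccad, 94099b2, 95bfd29, cd6fb1c, f5f5cdb}.
That is 6 commits.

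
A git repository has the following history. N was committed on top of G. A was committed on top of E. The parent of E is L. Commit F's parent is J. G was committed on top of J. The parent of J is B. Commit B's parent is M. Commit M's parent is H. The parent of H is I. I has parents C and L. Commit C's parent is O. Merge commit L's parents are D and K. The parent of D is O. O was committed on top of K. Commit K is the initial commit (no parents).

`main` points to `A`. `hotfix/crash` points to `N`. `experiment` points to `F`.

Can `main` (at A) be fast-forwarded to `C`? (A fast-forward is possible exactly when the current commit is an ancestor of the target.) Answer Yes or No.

No

A fast-forward from A to C is possible iff A is an ancestor of C.
Ancestors of C: {C, K, O}.
A is not among them, so fast-forward is not possible.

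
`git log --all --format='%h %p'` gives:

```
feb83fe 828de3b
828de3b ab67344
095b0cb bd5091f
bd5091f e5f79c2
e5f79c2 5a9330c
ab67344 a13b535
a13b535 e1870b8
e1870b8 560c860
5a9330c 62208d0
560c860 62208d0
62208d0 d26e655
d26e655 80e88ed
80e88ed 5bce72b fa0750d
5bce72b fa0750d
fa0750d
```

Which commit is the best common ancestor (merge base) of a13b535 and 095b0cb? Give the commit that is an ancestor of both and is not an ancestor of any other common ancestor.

62208d0

Ancestors of a13b535: {560c860, 5bce72b, 62208d0, 80e88ed, a13b535, d26e655, e1870b8, fa0750d}.
Ancestors of 095b0cb: {095b0cb, 5a9330c, 5bce72b, 62208d0, 80e88ed, bd5091f, d26e655, e5f79c2, fa0750d}.
Common ancestors: {5bce72b, 62208d0, 80e88ed, d26e655, fa0750d}.
Among these, 62208d0 is not an ancestor of any other common ancestor — it is the merge base.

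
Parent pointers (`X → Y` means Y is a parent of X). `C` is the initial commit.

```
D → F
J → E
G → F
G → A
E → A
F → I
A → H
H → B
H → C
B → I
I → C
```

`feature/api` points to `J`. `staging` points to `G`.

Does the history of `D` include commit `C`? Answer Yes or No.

Yes

Ancestors of D (commits reachable by following parents): {C, D, F, I}.
C is in that set, so it is an ancestor of D.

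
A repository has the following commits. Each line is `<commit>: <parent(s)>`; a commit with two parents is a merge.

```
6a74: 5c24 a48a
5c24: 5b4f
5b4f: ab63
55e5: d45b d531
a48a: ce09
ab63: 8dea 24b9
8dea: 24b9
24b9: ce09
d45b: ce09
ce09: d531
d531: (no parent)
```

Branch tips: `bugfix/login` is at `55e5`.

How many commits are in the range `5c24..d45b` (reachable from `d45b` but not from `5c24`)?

Reachable from d45b: {ce09, d45b, d531}.
Reachable from 5c24: {24b9, 5b4f, 5c24, 8dea, ab63, ce09, d531}.
In d45b's history but not 5c24's: {d45b} — 1 commit.

1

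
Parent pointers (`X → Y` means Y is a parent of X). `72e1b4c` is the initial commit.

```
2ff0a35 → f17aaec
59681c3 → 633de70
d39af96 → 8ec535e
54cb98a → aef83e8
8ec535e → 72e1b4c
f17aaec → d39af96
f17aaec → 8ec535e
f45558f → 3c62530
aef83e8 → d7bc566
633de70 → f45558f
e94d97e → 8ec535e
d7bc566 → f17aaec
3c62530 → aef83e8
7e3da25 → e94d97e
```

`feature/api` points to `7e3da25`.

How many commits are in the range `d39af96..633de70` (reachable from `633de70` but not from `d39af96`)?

6

Reachable from 633de70: {3c62530, 633de70, 72e1b4c, 8ec535e, aef83e8, d39af96, d7bc566, f17aaec, f45558f}.
Reachable from d39af96: {72e1b4c, 8ec535e, d39af96}.
In 633de70's history but not d39af96's: {3c62530, 633de70, aef83e8, d7bc566, f17aaec, f45558f} — 6 commits.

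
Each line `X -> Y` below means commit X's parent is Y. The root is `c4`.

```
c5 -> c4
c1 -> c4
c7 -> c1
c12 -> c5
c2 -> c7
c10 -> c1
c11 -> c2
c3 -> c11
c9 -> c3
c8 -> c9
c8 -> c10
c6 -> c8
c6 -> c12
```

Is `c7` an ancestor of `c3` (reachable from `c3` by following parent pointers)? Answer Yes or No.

Yes

Ancestors of c3 (commits reachable by following parents): {c1, c11, c2, c3, c4, c7}.
c7 is in that set, so it is an ancestor of c3.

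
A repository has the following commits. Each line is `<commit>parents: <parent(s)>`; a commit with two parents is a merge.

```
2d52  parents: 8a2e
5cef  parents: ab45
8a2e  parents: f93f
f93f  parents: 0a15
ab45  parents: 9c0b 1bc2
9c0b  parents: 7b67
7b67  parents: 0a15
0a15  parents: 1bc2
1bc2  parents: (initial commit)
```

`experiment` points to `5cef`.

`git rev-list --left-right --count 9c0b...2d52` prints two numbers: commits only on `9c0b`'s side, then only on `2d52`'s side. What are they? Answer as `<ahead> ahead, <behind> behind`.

Reachable from 9c0b: {0a15, 1bc2, 7b67, 9c0b}.
Reachable from 2d52: {0a15, 1bc2, 2d52, 8a2e, f93f}.
Only in 9c0b's history (ahead): {7b67, 9c0b} — 2.
Only in 2d52's history (behind): {2d52, 8a2e, f93f} — 3.

2 ahead, 3 behind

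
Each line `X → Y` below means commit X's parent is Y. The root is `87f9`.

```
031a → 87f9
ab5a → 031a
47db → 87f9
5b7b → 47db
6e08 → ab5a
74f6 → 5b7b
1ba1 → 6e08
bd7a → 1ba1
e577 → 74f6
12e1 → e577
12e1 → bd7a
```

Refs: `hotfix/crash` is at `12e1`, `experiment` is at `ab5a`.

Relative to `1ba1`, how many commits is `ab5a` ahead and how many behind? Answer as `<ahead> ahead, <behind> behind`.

0 ahead, 2 behind

Reachable from ab5a: {031a, 87f9, ab5a}.
Reachable from 1ba1: {031a, 1ba1, 6e08, 87f9, ab5a}.
Only in ab5a's history (ahead): {} — 0.
Only in 1ba1's history (behind): {1ba1, 6e08} — 2.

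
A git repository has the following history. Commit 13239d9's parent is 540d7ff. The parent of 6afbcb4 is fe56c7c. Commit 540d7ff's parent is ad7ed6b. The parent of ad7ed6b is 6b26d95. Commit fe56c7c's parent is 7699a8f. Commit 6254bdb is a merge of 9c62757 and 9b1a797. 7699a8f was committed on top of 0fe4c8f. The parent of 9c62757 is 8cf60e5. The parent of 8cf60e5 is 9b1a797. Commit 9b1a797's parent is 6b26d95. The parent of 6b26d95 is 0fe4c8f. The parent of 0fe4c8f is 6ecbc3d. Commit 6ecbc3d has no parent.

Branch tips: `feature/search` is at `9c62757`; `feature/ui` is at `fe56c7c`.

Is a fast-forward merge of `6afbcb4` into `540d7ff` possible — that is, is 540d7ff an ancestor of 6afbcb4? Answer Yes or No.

A fast-forward from 540d7ff to 6afbcb4 is possible iff 540d7ff is an ancestor of 6afbcb4.
Ancestors of 6afbcb4: {0fe4c8f, 6afbcb4, 6ecbc3d, 7699a8f, fe56c7c}.
540d7ff is not among them, so fast-forward is not possible.

No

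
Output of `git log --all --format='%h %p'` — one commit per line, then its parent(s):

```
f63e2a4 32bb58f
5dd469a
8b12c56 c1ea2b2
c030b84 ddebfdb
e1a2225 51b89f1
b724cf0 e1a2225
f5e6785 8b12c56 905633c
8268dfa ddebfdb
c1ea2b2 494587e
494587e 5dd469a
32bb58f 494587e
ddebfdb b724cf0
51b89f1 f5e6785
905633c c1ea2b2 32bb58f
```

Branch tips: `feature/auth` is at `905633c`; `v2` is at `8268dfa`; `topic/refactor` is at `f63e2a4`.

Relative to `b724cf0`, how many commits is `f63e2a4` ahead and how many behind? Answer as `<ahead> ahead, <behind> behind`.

1 ahead, 7 behind

Reachable from f63e2a4: {32bb58f, 494587e, 5dd469a, f63e2a4}.
Reachable from b724cf0: {32bb58f, 494587e, 51b89f1, 5dd469a, 8b12c56, 905633c, b724cf0, c1ea2b2, e1a2225, f5e6785}.
Only in f63e2a4's history (ahead): {f63e2a4} — 1.
Only in b724cf0's history (behind): {51b89f1, 8b12c56, 905633c, b724cf0, c1ea2b2, e1a2225, f5e6785} — 7.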